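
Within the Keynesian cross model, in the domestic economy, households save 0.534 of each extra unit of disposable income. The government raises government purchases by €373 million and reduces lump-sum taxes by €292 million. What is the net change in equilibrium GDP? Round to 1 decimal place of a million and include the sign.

MPC = 1 − MPS = 1 − 0.534 = 0.466.
Expenditure multiplier = 1/(1 − MPC) = 1/(1 − 0.466) = 1/0.534 ≈ 1.873.
ΔG contributes k·ΔG = (+€373 million) / 0.534 ≈ +€698.5 million.
ΔT of −€292 million changes first-round spending by −c·ΔT = +€136.072 million, contributing k·(−c·ΔT) = (+€136.072 million) / 0.534 ≈ +€254.8 million.
Net ΔY = k(ΔG − c·ΔT) = (+€509.072 million) / 0.534 ≈ +€953.3 million.

+€953.3 million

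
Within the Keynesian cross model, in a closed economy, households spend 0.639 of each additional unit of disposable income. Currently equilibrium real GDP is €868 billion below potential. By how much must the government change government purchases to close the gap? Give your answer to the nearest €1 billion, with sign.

+€313 billion

Spending multiplier = 1/(1 − MPC) = 1/(1 − 0.639) = 1/0.361 ≈ 2.77.
Need ΔY = +€868 billion, so ΔG = ΔY/k = (+€868 billion) × 0.361 ≈ +€313 billion.
The government should increase government purchases by €313 billion.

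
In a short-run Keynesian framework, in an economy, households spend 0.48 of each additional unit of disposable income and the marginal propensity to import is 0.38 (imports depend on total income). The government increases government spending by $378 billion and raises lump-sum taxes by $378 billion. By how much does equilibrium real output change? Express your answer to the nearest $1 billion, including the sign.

+$218 billion

Expenditure multiplier = 1/(1 − c + m) = 1/(1 − 0.48 + 0.38) = 1/0.9 ≈ 1.111.
ΔG contributes k·ΔG = (+$378 billion) / 0.9 = +$420 billion.
ΔT of +$378 billion changes first-round spending by −c·ΔT = −$181.44 billion, contributing k·(−c·ΔT) = (−$181.44 billion) / 0.9 = −$201.6 billion.
Net ΔY = k(ΔG − c·ΔT) = (+$196.56 billion) / 0.9 ≈ +$218 billion.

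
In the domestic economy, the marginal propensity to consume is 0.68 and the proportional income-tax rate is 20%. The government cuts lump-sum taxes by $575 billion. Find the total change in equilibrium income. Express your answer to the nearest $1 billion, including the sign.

A lump-sum tax change of −$575 billion shifts disposable income by +$575 billion; first-round consumption changes by −c × ΔT = −0.68 × (−$575 billion) = +$391 billion.
Expenditure multiplier = 1/(1 − c(1−t)) = 1/(1 − 0.68×0.8) = 1/0.456 ≈ 2.193.
The tax multiplier is −c × k ≈ −1.491, so ΔY = k × (−c·ΔT) = (+$391 billion) / 0.456 ≈ +$857 billion.

+$857 billion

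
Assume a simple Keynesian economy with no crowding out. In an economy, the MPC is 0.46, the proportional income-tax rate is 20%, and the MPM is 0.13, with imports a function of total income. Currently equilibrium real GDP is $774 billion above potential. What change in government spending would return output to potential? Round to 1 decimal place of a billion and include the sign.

−$589.8 billion

Spending multiplier = 1/(1 − c(1−t) + m) = 1/(1 − 0.46×0.8 + 0.13) = 1/0.762 ≈ 1.312.
Need ΔY = −$774 billion, so ΔG = ΔY/k = (−$774 billion) × 0.762 ≈ −$589.8 billion.
The government should cut government spending by $589.8 billion.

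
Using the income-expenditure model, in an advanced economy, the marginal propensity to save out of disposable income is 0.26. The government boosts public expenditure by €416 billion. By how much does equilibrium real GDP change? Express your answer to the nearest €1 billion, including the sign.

+€1,600 billion

MPC = 1 − MPS = 1 − 0.26 = 0.74.
Government-spending multiplier = 1/(1 − MPC) = 1/(1 − 0.74) = 1/0.26 ≈ 3.846.
ΔY = k × ΔG = (+€416 billion) / 0.26 = +€1,600 billion.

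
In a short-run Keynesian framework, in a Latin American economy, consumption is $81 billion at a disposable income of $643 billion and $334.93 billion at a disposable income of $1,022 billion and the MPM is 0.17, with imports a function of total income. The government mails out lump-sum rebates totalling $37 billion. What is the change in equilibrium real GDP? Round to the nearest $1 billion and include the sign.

MPC = ΔC/ΔYd = (334.93 − 81)/(1,022 − 643) = 253.93/379 = 0.67.
A lump-sum tax change of −$37 billion shifts disposable income by +$37 billion; first-round consumption changes by −c × ΔT = −0.67 × (−$37 billion) = +$24.79 billion.
Expenditure multiplier = 1/(1 − c + m) = 1/(1 − 0.67 + 0.17) = 1/0.5 = 2.
The tax multiplier is −c × k = −1.34, so ΔY = k × (−c·ΔT) = (+$24.79 billion) / 0.5 ≈ +$50 billion.

+$50 billion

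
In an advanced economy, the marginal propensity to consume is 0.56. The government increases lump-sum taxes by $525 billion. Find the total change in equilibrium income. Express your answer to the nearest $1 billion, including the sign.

A lump-sum tax change of +$525 billion shifts disposable income by −$525 billion; first-round consumption changes by −c × ΔT = −0.56 × (+$525 billion) = −$294 billion.
Expenditure multiplier = 1/(1 − MPC) = 1/(1 − 0.56) = 1/0.44 ≈ 2.273.
The tax multiplier is −c × k ≈ −1.273, so ΔY = k × (−c·ΔT) = (−$294 billion) / 0.44 ≈ −$668 billion.

−$668 billion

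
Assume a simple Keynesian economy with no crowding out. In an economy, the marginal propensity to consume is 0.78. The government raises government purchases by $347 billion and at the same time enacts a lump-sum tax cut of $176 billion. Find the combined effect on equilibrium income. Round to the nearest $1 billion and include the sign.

+$2,201 billion

Expenditure multiplier = 1/(1 − MPC) = 1/(1 − 0.78) = 1/0.22 ≈ 4.545.
ΔG contributes k·ΔG = (+$347 billion) / 0.22 ≈ +$1,577.3 billion.
ΔT of −$176 billion changes first-round spending by −c·ΔT = +$137.28 billion, contributing k·(−c·ΔT) = (+$137.28 billion) / 0.22 = +$624 billion.
Net ΔY = k(ΔG − c·ΔT) = (+$484.28 billion) / 0.22 ≈ +$2,201 billion.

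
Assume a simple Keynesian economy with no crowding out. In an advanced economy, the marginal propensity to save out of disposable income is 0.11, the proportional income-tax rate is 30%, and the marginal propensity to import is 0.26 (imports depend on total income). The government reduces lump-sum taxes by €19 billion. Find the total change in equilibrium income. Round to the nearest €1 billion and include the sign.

MPC = 1 − MPS = 1 − 0.11 = 0.89.
A lump-sum tax change of −€19 billion shifts disposable income by +€19 billion; first-round consumption changes by −c × ΔT = −0.89 × (−€19 billion) = +€16.91 billion.
Expenditure multiplier = 1/(1 − c(1−t) + m) = 1/(1 − 0.89×0.7 + 0.26) = 1/0.637 ≈ 1.57.
The tax multiplier is −c × k ≈ −1.397, so ΔY = k × (−c·ΔT) = (+€16.91 billion) / 0.637 ≈ +€27 billion.

+€27 billion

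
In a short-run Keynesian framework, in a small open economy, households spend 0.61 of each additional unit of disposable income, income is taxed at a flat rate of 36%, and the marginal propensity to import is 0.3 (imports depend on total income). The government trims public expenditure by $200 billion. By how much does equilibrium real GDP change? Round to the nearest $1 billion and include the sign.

Expenditure multiplier = 1/(1 − c(1−t) + m) = 1/(1 − 0.61×0.64 + 0.3) = 1/0.9096 ≈ 1.099.
ΔY = k × ΔG = (−$200 billion) / 0.9096 ≈ −$220 billion.

−$220 billion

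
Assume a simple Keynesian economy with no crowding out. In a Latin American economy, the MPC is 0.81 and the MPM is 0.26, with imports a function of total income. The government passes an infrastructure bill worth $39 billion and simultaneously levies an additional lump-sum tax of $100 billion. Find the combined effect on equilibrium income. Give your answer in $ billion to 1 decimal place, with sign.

−$93.3 billion

Expenditure multiplier = 1/(1 − c + m) = 1/(1 − 0.81 + 0.26) = 1/0.45 ≈ 2.222.
ΔG contributes k·ΔG = (+$39 billion) / 0.45 ≈ +$86.7 billion.
ΔT of +$100 billion changes first-round spending by −c·ΔT = −$81 billion, contributing k·(−c·ΔT) = (−$81 billion) / 0.45 = −$180 billion.
Net ΔY = k(ΔG − c·ΔT) = (−$42 billion) / 0.45 ≈ −$93.3 billion.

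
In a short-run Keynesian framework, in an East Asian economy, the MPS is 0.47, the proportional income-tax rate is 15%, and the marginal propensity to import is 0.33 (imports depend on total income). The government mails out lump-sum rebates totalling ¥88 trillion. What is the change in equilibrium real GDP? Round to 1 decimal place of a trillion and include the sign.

MPC = 1 − MPS = 1 − 0.47 = 0.53.
A lump-sum tax change of −¥88 trillion shifts disposable income by +¥88 trillion; first-round consumption changes by −c × ΔT = −0.53 × (−¥88 trillion) = +¥46.64 trillion.
Expenditure multiplier = 1/(1 − c(1−t) + m) = 1/(1 − 0.53×0.85 + 0.33) = 1/0.8795 ≈ 1.137.
The tax multiplier is −c × k ≈ −0.603, so ΔY = k × (−c·ΔT) = (+¥46.64 trillion) / 0.8795 ≈ +¥53 trillion.

+¥53.0 trillion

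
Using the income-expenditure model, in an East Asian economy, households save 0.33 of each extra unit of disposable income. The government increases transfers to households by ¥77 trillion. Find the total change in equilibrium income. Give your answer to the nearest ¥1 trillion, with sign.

+¥156 trillion

MPC = 1 − MPS = 1 − 0.33 = 0.67.
The transfer change shifts disposable income by +¥77 trillion, so first-round consumption changes by c·ΔTR = 0.67 × (+¥77 trillion) = +¥51.59 trillion.
Expenditure multiplier = 1/(1 − MPC) = 1/(1 − 0.67) = 1/0.33 ≈ 3.03.
The transfer multiplier is c × k ≈ 2.03, so ΔY = k × (c·ΔTR) = (+¥51.59 trillion) / 0.33 ≈ +¥156 trillion.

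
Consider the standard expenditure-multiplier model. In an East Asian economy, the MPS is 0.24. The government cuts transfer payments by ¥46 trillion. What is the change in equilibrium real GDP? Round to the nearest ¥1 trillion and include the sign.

−¥146 trillion

MPC = 1 − MPS = 1 − 0.24 = 0.76.
The transfer change shifts disposable income by −¥46 trillion, so first-round consumption changes by c·ΔTR = 0.76 × (−¥46 trillion) = −¥34.96 trillion.
Expenditure multiplier = 1/(1 − MPC) = 1/(1 − 0.76) = 1/0.24 ≈ 4.167.
The transfer multiplier is c × k ≈ 3.167, so ΔY = k × (c·ΔTR) = (−¥34.96 trillion) / 0.24 ≈ −¥146 trillion.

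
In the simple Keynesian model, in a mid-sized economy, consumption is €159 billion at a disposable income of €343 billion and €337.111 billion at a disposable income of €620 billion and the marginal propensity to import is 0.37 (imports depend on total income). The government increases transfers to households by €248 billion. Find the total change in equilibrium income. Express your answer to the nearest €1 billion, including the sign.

MPC = ΔC/ΔYd = (337.111 − 159)/(620 − 343) = 178.111/277 = 0.643.
The transfer change shifts disposable income by +€248 billion, so first-round consumption changes by c·ΔTR = 0.643 × (+€248 billion) = +€159.464 billion.
Expenditure multiplier = 1/(1 − c + m) = 1/(1 − 0.643 + 0.37) = 1/0.727 ≈ 1.376.
The transfer multiplier is c × k ≈ 0.884, so ΔY = k × (c·ΔTR) = (+€159.464 billion) / 0.727 ≈ +€219 billion.

+€219 billion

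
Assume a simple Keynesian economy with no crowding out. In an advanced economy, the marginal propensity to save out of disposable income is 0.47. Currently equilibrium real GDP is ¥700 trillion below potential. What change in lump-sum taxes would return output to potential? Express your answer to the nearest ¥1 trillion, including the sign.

−¥621 trillion

MPC = 1 − MPS = 1 − 0.47 = 0.53.
Spending multiplier = 1/(1 − MPC) = 1/(1 − 0.53) = 1/0.47 ≈ 2.128.
Tax multiplier = −c·k = −0.53/0.47 ≈ −1.128. Need ΔY = +¥700 trillion, so ΔT = ΔY/(−c·k) = −(+¥700 trillion) × 0.47 / 0.53 ≈ −¥621 trillion.
The government should cut lump-sum taxes by ¥621 trillion.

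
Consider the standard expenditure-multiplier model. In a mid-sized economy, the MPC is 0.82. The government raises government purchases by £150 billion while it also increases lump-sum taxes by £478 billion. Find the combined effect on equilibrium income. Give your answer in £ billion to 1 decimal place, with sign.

Expenditure multiplier = 1/(1 − MPC) = 1/(1 − 0.82) = 1/0.18 ≈ 5.556.
ΔG contributes k·ΔG = (+£150 billion) / 0.18 ≈ +£833.3 billion.
ΔT of +£478 billion changes first-round spending by −c·ΔT = −£391.96 billion, contributing k·(−c·ΔT) = (−£391.96 billion) / 0.18 ≈ −£2,177.6 billion.
Net ΔY = k(ΔG − c·ΔT) = (−£241.96 billion) / 0.18 ≈ −£1,344.2 billion.

−£1,344.2 billion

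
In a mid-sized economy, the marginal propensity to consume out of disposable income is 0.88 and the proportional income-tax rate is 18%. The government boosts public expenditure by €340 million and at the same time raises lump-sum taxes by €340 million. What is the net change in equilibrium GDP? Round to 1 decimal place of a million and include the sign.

+€146.6 million

Expenditure multiplier = 1/(1 − c(1−t)) = 1/(1 − 0.88×0.82) = 1/0.2784 ≈ 3.592.
ΔG contributes k·ΔG = (+€340 million) / 0.2784 ≈ +€1,221.3 million.
ΔT of +€340 million changes first-round spending by −c·ΔT = −€299.2 million, contributing k·(−c·ΔT) = (−€299.2 million) / 0.2784 ≈ −€1,074.7 million.
Net ΔY = k(ΔG − c·ΔT) = (+€40.8 million) / 0.2784 ≈ +€146.6 million.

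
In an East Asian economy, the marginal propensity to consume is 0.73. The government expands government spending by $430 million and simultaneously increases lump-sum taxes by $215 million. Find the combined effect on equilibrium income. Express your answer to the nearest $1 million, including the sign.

+$1,011 million

Expenditure multiplier = 1/(1 − MPC) = 1/(1 − 0.73) = 1/0.27 ≈ 3.704.
ΔG contributes k·ΔG = (+$430 million) / 0.27 ≈ +$1,592.6 million.
ΔT of +$215 million changes first-round spending by −c·ΔT = −$156.95 million, contributing k·(−c·ΔT) = (−$156.95 million) / 0.27 ≈ −$581.3 million.
Net ΔY = k(ΔG − c·ΔT) = (+$273.05 million) / 0.27 ≈ +$1,011 million.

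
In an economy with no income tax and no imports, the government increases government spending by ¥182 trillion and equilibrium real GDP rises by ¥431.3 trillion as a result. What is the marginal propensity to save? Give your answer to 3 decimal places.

0.422

Implied spending multiplier k = ΔY/ΔG = 431.3/182 ≈ 2.3698.
Since k = 1/(1 − MPC), MPC = 1 − 1/k = 1 − ΔG/ΔY = 1 − 182/431.3 ≈ 0.578.
MPS = 1 − MPC = 0.422.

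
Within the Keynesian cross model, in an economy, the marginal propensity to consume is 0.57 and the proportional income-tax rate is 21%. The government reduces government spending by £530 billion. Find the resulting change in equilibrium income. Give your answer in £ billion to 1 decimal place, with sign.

Expenditure multiplier = 1/(1 − c(1−t)) = 1/(1 − 0.57×0.79) = 1/0.5497 ≈ 1.819.
ΔY = k × ΔG = (−£530 billion) / 0.5497 ≈ −£964.2 billion.

−£964.2 billion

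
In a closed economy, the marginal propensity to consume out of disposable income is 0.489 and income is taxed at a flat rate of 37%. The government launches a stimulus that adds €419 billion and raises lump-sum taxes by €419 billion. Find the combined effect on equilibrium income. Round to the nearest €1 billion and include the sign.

+€309 billion

Expenditure multiplier = 1/(1 − c(1−t)) = 1/(1 − 0.489×0.63) = 1/0.69193 ≈ 1.445.
ΔG contributes k·ΔG = (+€419 billion) / 0.69193 ≈ +€605.6 billion.
ΔT of +€419 billion changes first-round spending by −c·ΔT = −€204.891 billion, contributing k·(−c·ΔT) = (−€204.891 billion) / 0.69193 ≈ −€296.1 billion.
Net ΔY = k(ΔG − c·ΔT) = (+€214.109 billion) / 0.69193 ≈ +€309 billion.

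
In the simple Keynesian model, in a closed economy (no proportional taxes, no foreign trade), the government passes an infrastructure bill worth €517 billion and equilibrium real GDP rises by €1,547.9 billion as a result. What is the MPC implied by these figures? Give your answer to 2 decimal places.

Implied spending multiplier k = ΔY/ΔG = 1,547.9/517 ≈ 2.994.
Since k = 1/(1 − MPC), MPC = 1 − 1/k = 1 − ΔG/ΔY = 1 − 517/1,547.9 ≈ 0.67.

0.67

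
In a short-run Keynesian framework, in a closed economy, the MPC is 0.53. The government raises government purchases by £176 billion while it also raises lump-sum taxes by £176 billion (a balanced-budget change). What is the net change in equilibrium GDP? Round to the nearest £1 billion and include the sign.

Expenditure multiplier = 1/(1 − MPC) = 1/(1 − 0.53) = 1/0.47 ≈ 2.128.
ΔG contributes k·ΔG = (+£176 billion) / 0.47 ≈ +£374.5 billion.
ΔT of +£176 billion changes first-round spending by −c·ΔT = −£93.28 billion, contributing k·(−c·ΔT) = (−£93.28 billion) / 0.47 ≈ −£198.5 billion.
With ΔG = ΔT and no other leakages, the balanced-budget multiplier is 1, so ΔY = ΔG = +£176 billion.

+£176 billion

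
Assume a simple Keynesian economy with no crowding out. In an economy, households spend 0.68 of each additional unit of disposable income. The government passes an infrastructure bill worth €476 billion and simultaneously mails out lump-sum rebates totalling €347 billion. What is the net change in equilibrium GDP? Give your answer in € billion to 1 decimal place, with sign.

Expenditure multiplier = 1/(1 − MPC) = 1/(1 − 0.68) = 1/0.32 = 3.125.
ΔG contributes k·ΔG = (+€476 billion) / 0.32 = +€1,487.5 billion.
ΔT of −€347 billion changes first-round spending by −c·ΔT = +€235.96 billion, contributing k·(−c·ΔT) = (+€235.96 billion) / 0.32 ≈ +€737.4 billion.
Net ΔY = k(ΔG − c·ΔT) = (+€711.96 billion) / 0.32 ≈ +€2,224.9 billion.

+€2,224.9 billion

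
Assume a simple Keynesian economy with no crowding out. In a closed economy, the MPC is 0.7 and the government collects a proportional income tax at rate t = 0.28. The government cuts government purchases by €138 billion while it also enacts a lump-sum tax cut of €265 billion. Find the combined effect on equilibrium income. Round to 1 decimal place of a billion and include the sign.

Expenditure multiplier = 1/(1 − c(1−t)) = 1/(1 − 0.7×0.72) = 1/0.496 ≈ 2.016.
ΔG contributes k·ΔG = (−€138 billion) / 0.496 ≈ −€278.2 billion.
ΔT of −€265 billion changes first-round spending by −c·ΔT = +€185.5 billion, contributing k·(−c·ΔT) = (+€185.5 billion) / 0.496 ≈ +€374 billion.
Net ΔY = k(ΔG − c·ΔT) = (+€47.5 billion) / 0.496 ≈ +€95.8 billion.

+€95.8 billion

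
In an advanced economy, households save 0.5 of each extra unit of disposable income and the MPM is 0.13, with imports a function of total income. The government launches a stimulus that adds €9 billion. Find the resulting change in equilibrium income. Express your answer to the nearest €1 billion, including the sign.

+€14 billion

MPC = 1 − MPS = 1 − 0.5 = 0.5.
Spending multiplier = 1/(1 − c + m) = 1/(1 − 0.5 + 0.13) = 1/0.63 ≈ 1.587.
ΔY = k × ΔG = (+€9 billion) / 0.63 ≈ +€14 billion.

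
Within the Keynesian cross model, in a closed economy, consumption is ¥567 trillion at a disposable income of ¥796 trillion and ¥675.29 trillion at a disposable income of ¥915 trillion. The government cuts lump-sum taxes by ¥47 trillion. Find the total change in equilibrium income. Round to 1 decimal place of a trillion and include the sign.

+¥475.2 trillion

MPC = ΔC/ΔYd = (675.29 − 567)/(915 − 796) = 108.29/119 = 0.91.
A lump-sum tax change of −¥47 trillion shifts disposable income by +¥47 trillion; first-round consumption changes by −c × ΔT = −0.91 × (−¥47 trillion) = +¥42.77 trillion.
Expenditure multiplier = 1/(1 − MPC) = 1/(1 − 0.91) = 1/0.09 ≈ 11.111.
The tax multiplier is −c × k ≈ −10.111, so ΔY = k × (−c·ΔT) = (+¥42.77 trillion) / 0.09 ≈ +¥475.2 trillion.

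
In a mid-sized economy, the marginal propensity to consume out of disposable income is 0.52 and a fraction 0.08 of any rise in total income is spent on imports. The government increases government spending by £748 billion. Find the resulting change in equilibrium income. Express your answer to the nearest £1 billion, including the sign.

+£1,336 billion

Expenditure multiplier = 1/(1 − c + m) = 1/(1 − 0.52 + 0.08) = 1/0.56 ≈ 1.786.
ΔY = k × ΔG = (+£748 billion) / 0.56 ≈ +£1,336 billion.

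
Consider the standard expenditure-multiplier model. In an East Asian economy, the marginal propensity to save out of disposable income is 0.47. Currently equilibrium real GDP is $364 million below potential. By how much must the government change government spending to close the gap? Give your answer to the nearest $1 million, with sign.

+$171 million

MPC = 1 − MPS = 1 − 0.47 = 0.53.
Spending multiplier = 1/(1 − MPC) = 1/(1 − 0.53) = 1/0.47 ≈ 2.128.
Need ΔY = +$364 million, so ΔG = ΔY/k = (+$364 million) × 0.47 ≈ +$171 million.
The government should increase government spending by $171 million.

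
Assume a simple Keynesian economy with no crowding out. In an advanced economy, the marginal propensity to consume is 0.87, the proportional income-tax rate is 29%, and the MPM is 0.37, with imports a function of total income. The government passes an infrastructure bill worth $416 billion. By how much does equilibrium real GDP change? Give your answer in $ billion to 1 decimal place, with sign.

+$553.0 billion

Spending multiplier = 1/(1 − c(1−t) + m) = 1/(1 − 0.87×0.71 + 0.37) = 1/0.7523 ≈ 1.329.
ΔY = k × ΔG = (+$416 billion) / 0.7523 ≈ +$553 billion.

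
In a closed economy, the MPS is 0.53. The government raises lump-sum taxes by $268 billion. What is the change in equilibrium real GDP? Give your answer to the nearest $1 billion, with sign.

MPC = 1 − MPS = 1 − 0.53 = 0.47.
A lump-sum tax change of +$268 billion shifts disposable income by −$268 billion; first-round consumption changes by −c × ΔT = −0.47 × (+$268 billion) = −$125.96 billion.
Expenditure multiplier = 1/(1 − MPC) = 1/(1 − 0.47) = 1/0.53 ≈ 1.887.
The tax multiplier is −c × k ≈ −0.887, so ΔY = k × (−c·ΔT) = (−$125.96 billion) / 0.53 ≈ −$238 billion.

−$238 billion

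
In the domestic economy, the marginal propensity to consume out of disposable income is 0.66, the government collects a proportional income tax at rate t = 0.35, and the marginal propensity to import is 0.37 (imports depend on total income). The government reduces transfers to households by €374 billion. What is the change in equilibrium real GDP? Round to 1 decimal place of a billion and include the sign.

−€262.3 billion

The transfer change shifts disposable income by −€374 billion, so first-round consumption changes by c·ΔTR = 0.66 × (−€374 billion) = −€246.84 billion.
Expenditure multiplier = 1/(1 − c(1−t) + m) = 1/(1 − 0.66×0.65 + 0.37) = 1/0.941 ≈ 1.063.
The transfer multiplier is c × k ≈ 0.701, so ΔY = k × (c·ΔTR) = (−€246.84 billion) / 0.941 ≈ −€262.3 billion.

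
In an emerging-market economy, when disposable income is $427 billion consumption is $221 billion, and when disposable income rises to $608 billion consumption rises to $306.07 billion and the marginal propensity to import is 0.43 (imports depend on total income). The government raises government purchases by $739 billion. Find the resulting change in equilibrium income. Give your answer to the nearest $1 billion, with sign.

+$770 billion

MPC = ΔC/ΔYd = (306.07 − 221)/(608 − 427) = 85.07/181 = 0.47.
Government-spending multiplier = 1/(1 − c + m) = 1/(1 − 0.47 + 0.43) = 1/0.96 ≈ 1.042.
ΔY = k × ΔG = (+$739 billion) / 0.96 ≈ +$770 billion.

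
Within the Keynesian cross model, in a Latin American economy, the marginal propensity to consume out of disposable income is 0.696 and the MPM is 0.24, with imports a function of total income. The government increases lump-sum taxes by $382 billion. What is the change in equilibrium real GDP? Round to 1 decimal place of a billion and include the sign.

A lump-sum tax change of +$382 billion shifts disposable income by −$382 billion; first-round consumption changes by −c × ΔT = −0.696 × (+$382 billion) = −$265.872 billion.
Expenditure multiplier = 1/(1 − c + m) = 1/(1 − 0.696 + 0.24) = 1/0.544 ≈ 1.838.
The tax multiplier is −c × k ≈ −1.279, so ΔY = k × (−c·ΔT) = (−$265.872 billion) / 0.544 ≈ −$488.7 billion.

−$488.7 billion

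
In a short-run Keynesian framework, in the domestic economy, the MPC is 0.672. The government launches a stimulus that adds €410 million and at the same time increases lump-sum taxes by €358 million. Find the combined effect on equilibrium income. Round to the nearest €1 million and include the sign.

+€517 million

Expenditure multiplier = 1/(1 − MPC) = 1/(1 − 0.672) = 1/0.328 ≈ 3.049.
ΔG contributes k·ΔG = (+€410 million) / 0.328 = +€1,250 million.
ΔT of +€358 million changes first-round spending by −c·ΔT = −€240.576 million, contributing k·(−c·ΔT) = (−€240.576 million) / 0.328 ≈ −€733.5 million.
Net ΔY = k(ΔG − c·ΔT) = (+€169.424 million) / 0.328 ≈ +€517 million.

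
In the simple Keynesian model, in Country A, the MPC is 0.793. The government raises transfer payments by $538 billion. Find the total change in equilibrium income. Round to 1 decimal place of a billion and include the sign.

+$2,061.0 billion

The transfer change shifts disposable income by +$538 billion, so first-round consumption changes by c·ΔTR = 0.793 × (+$538 billion) = +$426.634 billion.
Expenditure multiplier = 1/(1 − MPC) = 1/(1 − 0.793) = 1/0.207 ≈ 4.831.
The transfer multiplier is c × k ≈ 3.831, so ΔY = k × (c·ΔTR) = (+$426.634 billion) / 0.207 ≈ +$2,061 billion.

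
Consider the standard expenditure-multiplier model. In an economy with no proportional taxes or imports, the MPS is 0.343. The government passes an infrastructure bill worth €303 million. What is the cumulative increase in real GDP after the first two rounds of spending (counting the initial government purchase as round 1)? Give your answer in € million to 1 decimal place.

€502.1 million

MPC = 1 − MPS = 1 − 0.343 = 0.657.
Round 1 adds ΔG = €303 million; each later round is MPC = 0.657 times the previous.
After 2 rounds: 303 + 199.071 = ΔG·(1 − c^2)/(1 − c) = 303 × (1 − 0.431649)/0.343 ≈ €502.1 million.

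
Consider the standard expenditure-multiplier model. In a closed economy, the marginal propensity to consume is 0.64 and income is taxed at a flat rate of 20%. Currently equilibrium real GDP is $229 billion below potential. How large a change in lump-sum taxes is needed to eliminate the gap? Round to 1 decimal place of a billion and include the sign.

Spending multiplier = 1/(1 − c(1−t)) = 1/(1 − 0.64×0.8) = 1/0.488 ≈ 2.049.
Tax multiplier = −c·k = −0.64/0.488 ≈ −1.311. Need ΔY = +$229 billion, so ΔT = ΔY/(−c·k) = −(+$229 billion) × 0.488 / 0.64 ≈ −$174.6 billion.
The government should cut lump-sum taxes by $174.6 billion.

−$174.6 billion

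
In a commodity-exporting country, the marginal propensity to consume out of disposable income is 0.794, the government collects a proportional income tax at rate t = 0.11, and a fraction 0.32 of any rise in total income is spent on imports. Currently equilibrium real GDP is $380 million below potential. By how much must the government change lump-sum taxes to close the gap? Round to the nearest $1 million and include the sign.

Spending multiplier = 1/(1 − c(1−t) + m) = 1/(1 − 0.794×0.89 + 0.32) = 1/0.61334 ≈ 1.63.
Tax multiplier = −c·k = −0.794/0.61334 ≈ −1.295. Need ΔY = +$380 million, so ΔT = ΔY/(−c·k) = −(+$380 million) × 0.61334 / 0.794 ≈ −$294 million.
The government should cut lump-sum taxes by $294 million.

−$294 million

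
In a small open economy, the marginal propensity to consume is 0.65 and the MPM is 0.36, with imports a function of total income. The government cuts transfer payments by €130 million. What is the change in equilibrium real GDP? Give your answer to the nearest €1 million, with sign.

−€119 million

The transfer change shifts disposable income by −€130 million, so first-round consumption changes by c·ΔTR = 0.65 × (−€130 million) = −€84.5 million.
Expenditure multiplier = 1/(1 − c + m) = 1/(1 − 0.65 + 0.36) = 1/0.71 ≈ 1.408.
The transfer multiplier is c × k ≈ 0.915, so ΔY = k × (c·ΔTR) = (−€84.5 million) / 0.71 ≈ −€119 million.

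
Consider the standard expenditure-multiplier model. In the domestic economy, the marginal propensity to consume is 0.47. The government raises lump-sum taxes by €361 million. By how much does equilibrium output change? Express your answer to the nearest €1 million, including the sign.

−€320 million

A lump-sum tax change of +€361 million shifts disposable income by −€361 million; first-round consumption changes by −c × ΔT = −0.47 × (+€361 million) = −€169.67 million.
Expenditure multiplier = 1/(1 − MPC) = 1/(1 − 0.47) = 1/0.53 ≈ 1.887.
The tax multiplier is −c × k ≈ −0.887, so ΔY = k × (−c·ΔT) = (−€169.67 million) / 0.53 ≈ −€320 million.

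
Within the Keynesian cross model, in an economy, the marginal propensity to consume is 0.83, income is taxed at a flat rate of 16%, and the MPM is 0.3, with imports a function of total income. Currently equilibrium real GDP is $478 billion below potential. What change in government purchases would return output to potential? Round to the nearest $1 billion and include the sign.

+$288 billion

Spending multiplier = 1/(1 − c(1−t) + m) = 1/(1 − 0.83×0.84 + 0.3) = 1/0.6028 ≈ 1.659.
Need ΔY = +$478 billion, so ΔG = ΔY/k = (+$478 billion) × 0.6028 ≈ +$288 billion.
The government should increase government purchases by $288 billion.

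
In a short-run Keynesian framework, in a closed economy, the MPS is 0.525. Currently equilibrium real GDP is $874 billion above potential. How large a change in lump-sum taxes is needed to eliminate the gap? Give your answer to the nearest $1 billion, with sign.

MPC = 1 − MPS = 1 − 0.525 = 0.475.
Spending multiplier = 1/(1 − MPC) = 1/(1 − 0.475) = 1/0.525 ≈ 1.905.
Tax multiplier = −c·k = −0.475/0.525 ≈ −0.905. Need ΔY = −$874 billion, so ΔT = ΔY/(−c·k) = −(−$874 billion) × 0.525 / 0.475 = +$966 billion.
The government should raise lump-sum taxes by $966 billion.

+$966 billion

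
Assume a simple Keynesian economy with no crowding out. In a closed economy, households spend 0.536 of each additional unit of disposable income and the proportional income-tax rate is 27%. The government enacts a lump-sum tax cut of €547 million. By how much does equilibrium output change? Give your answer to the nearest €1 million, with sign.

A lump-sum tax change of −€547 million shifts disposable income by +€547 million; first-round consumption changes by −c × ΔT = −0.536 × (−€547 million) = +€293.192 million.
Expenditure multiplier = 1/(1 − c(1−t)) = 1/(1 − 0.536×0.73) = 1/0.60872 ≈ 1.643.
The tax multiplier is −c × k ≈ −0.881, so ΔY = k × (−c·ΔT) = (+€293.192 million) / 0.60872 ≈ +€482 million.

+€482 million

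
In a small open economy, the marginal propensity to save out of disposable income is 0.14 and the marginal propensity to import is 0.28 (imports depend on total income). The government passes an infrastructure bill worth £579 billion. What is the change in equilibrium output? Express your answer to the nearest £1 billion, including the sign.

+£1,379 billion

MPC = 1 − MPS = 1 − 0.14 = 0.86.
Government-spending multiplier = 1/(1 − c + m) = 1/(1 − 0.86 + 0.28) = 1/0.42 ≈ 2.381.
ΔY = k × ΔG = (+£579 billion) / 0.42 ≈ +£1,379 billion.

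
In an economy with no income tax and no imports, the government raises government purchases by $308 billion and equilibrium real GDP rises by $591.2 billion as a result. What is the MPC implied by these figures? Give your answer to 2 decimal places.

Implied spending multiplier k = ΔY/ΔG = 591.2/308 ≈ 1.9195.
Since k = 1/(1 − MPC), MPC = 1 − 1/k = 1 − ΔG/ΔY = 1 − 308/591.2 ≈ 0.48.

0.48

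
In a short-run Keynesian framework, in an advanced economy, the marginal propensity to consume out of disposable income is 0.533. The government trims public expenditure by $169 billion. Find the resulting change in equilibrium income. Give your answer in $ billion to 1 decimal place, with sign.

−$361.9 billion

Spending multiplier = 1/(1 − MPC) = 1/(1 − 0.533) = 1/0.467 ≈ 2.141.
ΔY = k × ΔG = (−$169 billion) / 0.467 ≈ −$361.9 billion.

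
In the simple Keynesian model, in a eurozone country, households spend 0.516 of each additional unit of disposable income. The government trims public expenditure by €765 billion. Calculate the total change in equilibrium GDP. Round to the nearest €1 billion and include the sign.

−€1,581 billion

Government-spending multiplier = 1/(1 − MPC) = 1/(1 − 0.516) = 1/0.484 ≈ 2.066.
ΔY = k × ΔG = (−€765 billion) / 0.484 ≈ −€1,581 billion.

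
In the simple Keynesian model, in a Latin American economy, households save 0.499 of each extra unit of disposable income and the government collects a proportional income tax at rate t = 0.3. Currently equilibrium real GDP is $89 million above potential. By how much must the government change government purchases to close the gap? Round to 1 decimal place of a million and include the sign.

MPC = 1 − MPS = 1 − 0.499 = 0.501.
Spending multiplier = 1/(1 − c(1−t)) = 1/(1 − 0.501×0.7) = 1/0.6493 ≈ 1.54.
Need ΔY = −$89 million, so ΔG = ΔY/k = (−$89 million) × 0.6493 ≈ −$57.8 million.
The government should cut government purchases by $57.8 million.

−$57.8 million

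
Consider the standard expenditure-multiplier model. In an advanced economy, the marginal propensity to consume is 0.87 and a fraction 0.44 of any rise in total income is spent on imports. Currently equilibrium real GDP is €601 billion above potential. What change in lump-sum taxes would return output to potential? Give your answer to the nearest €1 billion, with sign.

Spending multiplier = 1/(1 − c + m) = 1/(1 − 0.87 + 0.44) = 1/0.57 ≈ 1.754.
Tax multiplier = −c·k = −0.87/0.57 ≈ −1.526. Need ΔY = −€601 billion, so ΔT = ΔY/(−c·k) = −(−€601 billion) × 0.57 / 0.87 ≈ +€394 billion.
The government should raise lump-sum taxes by €394 billion.

+€394 billion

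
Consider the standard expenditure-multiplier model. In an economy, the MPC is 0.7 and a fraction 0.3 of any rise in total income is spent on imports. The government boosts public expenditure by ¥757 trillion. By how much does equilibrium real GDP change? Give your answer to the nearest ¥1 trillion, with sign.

Spending multiplier = 1/(1 − c + m) = 1/(1 − 0.7 + 0.3) = 1/0.6 ≈ 1.667.
ΔY = k × ΔG = (+¥757 trillion) / 0.6 ≈ +¥1,262 trillion.

+¥1,262 trillion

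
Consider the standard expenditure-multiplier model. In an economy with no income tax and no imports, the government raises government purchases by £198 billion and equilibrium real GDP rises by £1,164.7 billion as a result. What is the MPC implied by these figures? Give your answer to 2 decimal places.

0.83

Implied spending multiplier k = ΔY/ΔG = 1,164.7/198 ≈ 5.8823.
Since k = 1/(1 − MPC), MPC = 1 − 1/k = 1 − ΔG/ΔY = 1 − 198/1,164.7 ≈ 0.83.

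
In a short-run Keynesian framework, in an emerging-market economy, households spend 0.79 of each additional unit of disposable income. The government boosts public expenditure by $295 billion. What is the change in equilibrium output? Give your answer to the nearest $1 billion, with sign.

+$1,405 billion

Expenditure multiplier = 1/(1 − MPC) = 1/(1 − 0.79) = 1/0.21 ≈ 4.762.
ΔY = k × ΔG = (+$295 billion) / 0.21 ≈ +$1,405 billion.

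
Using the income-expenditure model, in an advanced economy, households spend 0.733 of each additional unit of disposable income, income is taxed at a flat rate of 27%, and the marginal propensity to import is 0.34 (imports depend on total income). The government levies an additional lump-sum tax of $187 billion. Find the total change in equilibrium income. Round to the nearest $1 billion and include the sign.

−$170 billion

A lump-sum tax change of +$187 billion shifts disposable income by −$187 billion; first-round consumption changes by −c × ΔT = −0.733 × (+$187 billion) = −$137.071 billion.
Expenditure multiplier = 1/(1 − c(1−t) + m) = 1/(1 − 0.733×0.73 + 0.34) = 1/0.80491 ≈ 1.242.
The tax multiplier is −c × k ≈ −0.911, so ΔY = k × (−c·ΔT) = (−$137.071 billion) / 0.80491 ≈ −$170 billion.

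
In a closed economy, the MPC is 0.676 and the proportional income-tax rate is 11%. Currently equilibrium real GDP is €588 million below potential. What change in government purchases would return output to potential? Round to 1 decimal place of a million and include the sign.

+€234.2 million

Spending multiplier = 1/(1 − c(1−t)) = 1/(1 − 0.676×0.89) = 1/0.39836 ≈ 2.51.
Need ΔY = +€588 million, so ΔG = ΔY/k = (+€588 million) × 0.39836 ≈ +€234.2 million.
The government should increase government purchases by €234.2 million.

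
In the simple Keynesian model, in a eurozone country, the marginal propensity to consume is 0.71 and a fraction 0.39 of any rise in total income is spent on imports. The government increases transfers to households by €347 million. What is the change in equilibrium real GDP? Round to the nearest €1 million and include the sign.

+€362 million

The transfer change shifts disposable income by +€347 million, so first-round consumption changes by c·ΔTR = 0.71 × (+€347 million) = +€246.37 million.
Expenditure multiplier = 1/(1 − c + m) = 1/(1 − 0.71 + 0.39) = 1/0.68 ≈ 1.471.
The transfer multiplier is c × k ≈ 1.044, so ΔY = k × (c·ΔTR) = (+€246.37 million) / 0.68 ≈ +€362 million.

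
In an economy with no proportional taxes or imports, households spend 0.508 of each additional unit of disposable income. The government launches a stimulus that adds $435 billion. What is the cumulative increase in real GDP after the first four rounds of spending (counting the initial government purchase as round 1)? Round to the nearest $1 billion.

Round 1 adds ΔG = $435 billion; each later round is MPC = 0.508 times the previous.
After 4 rounds: 435 + 220.98 + 112.25784 + 57.02698272 = ΔG·(1 − c^4)/(1 − c) = 435 × (1 − 0.066597028096)/0.492 ≈ $825 billion.

$825 billion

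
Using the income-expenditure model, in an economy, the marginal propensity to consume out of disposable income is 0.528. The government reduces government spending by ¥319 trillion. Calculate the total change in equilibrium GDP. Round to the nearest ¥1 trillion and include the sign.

−¥676 trillion

Spending multiplier = 1/(1 − MPC) = 1/(1 − 0.528) = 1/0.472 ≈ 2.119.
ΔY = k × ΔG = (−¥319 trillion) / 0.472 ≈ −¥676 trillion.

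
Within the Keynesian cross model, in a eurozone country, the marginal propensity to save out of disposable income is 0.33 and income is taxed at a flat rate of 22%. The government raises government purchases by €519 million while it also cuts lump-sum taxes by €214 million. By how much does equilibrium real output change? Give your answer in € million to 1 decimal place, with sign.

+€1,387.5 million

MPC = 1 − MPS = 1 − 0.33 = 0.67.
Expenditure multiplier = 1/(1 − c(1−t)) = 1/(1 − 0.67×0.78) = 1/0.4774 ≈ 2.095.
ΔG contributes k·ΔG = (+€519 million) / 0.4774 ≈ +€1,087.1 million.
ΔT of −€214 million changes first-round spending by −c·ΔT = +€143.38 million, contributing k·(−c·ΔT) = (+€143.38 million) / 0.4774 ≈ +€300.3 million.
Net ΔY = k(ΔG − c·ΔT) = (+€662.38 million) / 0.4774 ≈ +€1,387.5 million.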